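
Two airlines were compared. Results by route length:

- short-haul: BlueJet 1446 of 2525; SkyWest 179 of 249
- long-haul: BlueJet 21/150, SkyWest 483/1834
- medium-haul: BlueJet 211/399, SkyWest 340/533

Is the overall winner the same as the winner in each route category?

Short-haul: BlueJet 1446/2525 = 57.3%, SkyWest 179/249 = 71.9% → SkyWest
Long-haul: BlueJet 21/150 = 14.0%, SkyWest 483/1834 = 26.3% → SkyWest
Medium-haul: BlueJet 211/399 = 52.9%, SkyWest 340/533 = 63.8% → SkyWest
Overall: BlueJet 1678/3074 = 54.6%, SkyWest 1002/2616 = 38.3% → BlueJet
SkyWest wins each route group but BlueJet wins overall — the comparison reverses. SkyWest's flights skew toward long-haul, which has a lower base rate.

No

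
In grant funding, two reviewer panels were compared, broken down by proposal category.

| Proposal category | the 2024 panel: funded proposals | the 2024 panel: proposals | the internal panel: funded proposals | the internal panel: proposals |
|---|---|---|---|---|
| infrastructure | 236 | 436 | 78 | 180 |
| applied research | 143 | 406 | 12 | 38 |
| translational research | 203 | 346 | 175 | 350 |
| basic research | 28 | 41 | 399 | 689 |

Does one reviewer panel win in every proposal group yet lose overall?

Yes

Infrastructure: the 2024 panel 236/436 = 54.1%, the internal panel 78/180 = 43.3% → the 2024 panel
Applied research: the 2024 panel 143/406 = 35.2%, the internal panel 12/38 = 31.6% → the 2024 panel
Translational research: the 2024 panel 203/346 = 58.7%, the internal panel 175/350 = 50.0% → the 2024 panel
Basic research: the 2024 panel 28/41 = 68.3%, the internal panel 399/689 = 57.9% → the 2024 panel
Overall: the 2024 panel 610/1229 = 49.6%, the internal panel 664/1257 = 52.8% → the internal panel
The 2024 panel wins each proposal group but the internal panel wins overall — the comparison reverses. The 2024 panel's proposals skew toward applied research, which has a lower base rate.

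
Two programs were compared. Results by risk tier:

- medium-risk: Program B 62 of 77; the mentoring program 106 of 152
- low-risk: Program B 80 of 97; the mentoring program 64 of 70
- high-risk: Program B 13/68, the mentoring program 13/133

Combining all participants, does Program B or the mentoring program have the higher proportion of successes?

Medium-risk: Program B 62/77 = 80.5%, the mentoring program 106/152 = 69.7% → Program B
Low-risk: Program B 80/97 = 82.5%, the mentoring program 64/70 = 91.4% → the mentoring program
High-risk: Program B 13/68 = 19.1%, the mentoring program 13/133 = 9.8% → Program B
Overall: Program B 155/242 = 64.0%, the mentoring program 183/355 = 51.5% → Program B
(Neither sweeps every risk group, but Program B has the higher pooled rate.)

Program B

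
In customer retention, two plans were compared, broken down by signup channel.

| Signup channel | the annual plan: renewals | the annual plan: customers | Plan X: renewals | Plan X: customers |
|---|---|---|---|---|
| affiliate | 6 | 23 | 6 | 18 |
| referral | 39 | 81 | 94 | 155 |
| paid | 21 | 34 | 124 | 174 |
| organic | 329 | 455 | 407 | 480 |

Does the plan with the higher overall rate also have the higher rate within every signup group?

Yes

Affiliate: the annual plan 6/23 = 26.1%, Plan X 6/18 = 33.3% → Plan X
Referral: the annual plan 39/81 = 48.1%, Plan X 94/155 = 60.6% → Plan X
Paid: the annual plan 21/34 = 61.8%, Plan X 124/174 = 71.3% → Plan X
Organic: the annual plan 329/455 = 72.3%, Plan X 407/480 = 84.8% → Plan X
Overall: the annual plan 395/593 = 66.6%, Plan X 631/827 = 76.3% → Plan X
Plan X wins overall and in every signup group — no reversal.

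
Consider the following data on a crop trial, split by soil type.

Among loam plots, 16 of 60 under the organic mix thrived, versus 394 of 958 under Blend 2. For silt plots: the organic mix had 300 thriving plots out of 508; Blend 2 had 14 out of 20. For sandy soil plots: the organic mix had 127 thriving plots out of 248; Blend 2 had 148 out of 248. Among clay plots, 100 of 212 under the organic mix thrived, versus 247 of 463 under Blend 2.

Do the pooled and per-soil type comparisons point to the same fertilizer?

No

Loam: the organic mix 16/60 = 26.7%, Blend 2 394/958 = 41.1% → Blend 2
Silt: the organic mix 300/508 = 59.1%, Blend 2 14/20 = 70.0% → Blend 2
Sandy soil: the organic mix 127/248 = 51.2%, Blend 2 148/248 = 59.7% → Blend 2
Clay: the organic mix 100/212 = 47.2%, Blend 2 247/463 = 53.3% → Blend 2
Overall: the organic mix 543/1028 = 52.8%, Blend 2 803/1689 = 47.5% → the organic mix
Blend 2 wins each soil group but the organic mix wins overall — the comparison reverses. Blend 2's plots skew toward loam, which has a lower base rate.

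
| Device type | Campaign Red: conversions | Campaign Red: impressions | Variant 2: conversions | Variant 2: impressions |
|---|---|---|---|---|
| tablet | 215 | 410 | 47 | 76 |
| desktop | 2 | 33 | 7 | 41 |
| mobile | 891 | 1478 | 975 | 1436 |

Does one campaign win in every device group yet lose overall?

Tablet: Campaign Red 215/410 = 52.4%, Variant 2 47/76 = 61.8% → Variant 2
Desktop: Campaign Red 2/33 = 6.1%, Variant 2 7/41 = 17.1% → Variant 2
Mobile: Campaign Red 891/1478 = 60.3%, Variant 2 975/1436 = 67.9% → Variant 2
Overall: Campaign Red 1108/1921 = 57.7%, Variant 2 1029/1553 = 66.3% → Variant 2
Variant 2 wins overall and in every device group — no reversal.

No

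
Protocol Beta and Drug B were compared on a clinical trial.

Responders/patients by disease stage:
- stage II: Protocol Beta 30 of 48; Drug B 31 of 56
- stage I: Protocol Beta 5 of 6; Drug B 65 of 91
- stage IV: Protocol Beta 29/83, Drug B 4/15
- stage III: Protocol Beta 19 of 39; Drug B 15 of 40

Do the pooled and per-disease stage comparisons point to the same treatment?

Stage II: Protocol Beta 30/48 = 62.5%, Drug B 31/56 = 55.4% → Protocol Beta
Stage I: Protocol Beta 5/6 = 83.3%, Drug B 65/91 = 71.4% → Protocol Beta
Stage IV: Protocol Beta 29/83 = 34.9%, Drug B 4/15 = 26.7% → Protocol Beta
Stage III: Protocol Beta 19/39 = 48.7%, Drug B 15/40 = 37.5% → Protocol Beta
Overall: Protocol Beta 83/176 = 47.2%, Drug B 115/202 = 56.9% → Drug B
Protocol Beta wins each disease group but Drug B wins overall — the comparison reverses. Protocol Beta's patients skew toward stage IV, which has a lower base rate.

No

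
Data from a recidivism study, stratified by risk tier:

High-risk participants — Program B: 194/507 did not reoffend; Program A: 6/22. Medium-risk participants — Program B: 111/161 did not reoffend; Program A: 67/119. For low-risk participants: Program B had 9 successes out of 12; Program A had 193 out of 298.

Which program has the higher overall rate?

Program A

High-risk: Program B 194/507 = 38.3%, Program A 6/22 = 27.3% → Program B
Medium-risk: Program B 111/161 = 68.9%, Program A 67/119 = 56.3% → Program B
Low-risk: Program B 9/12 = 75.0%, Program A 193/298 = 64.8% → Program B
Overall: Program B 314/680 = 46.2%, Program A 266/439 = 60.6% → Program A
(Program B wins every risk group but Program A wins overall — Program B's participants skew toward the low-rate high-risk group.)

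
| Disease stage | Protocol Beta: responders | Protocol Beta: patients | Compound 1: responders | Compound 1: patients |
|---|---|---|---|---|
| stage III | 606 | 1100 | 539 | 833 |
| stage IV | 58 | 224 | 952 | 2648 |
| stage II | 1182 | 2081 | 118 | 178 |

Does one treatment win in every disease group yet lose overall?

Yes

Stage III: Protocol Beta 606/1100 = 55.1%, Compound 1 539/833 = 64.7% → Compound 1
Stage IV: Protocol Beta 58/224 = 25.9%, Compound 1 952/2648 = 36.0% → Compound 1
Stage II: Protocol Beta 1182/2081 = 56.8%, Compound 1 118/178 = 66.3% → Compound 1
Overall: Protocol Beta 1846/3405 = 54.2%, Compound 1 1609/3659 = 44.0% → Protocol Beta
Compound 1 wins each disease group but Protocol Beta wins overall — the comparison reverses. Compound 1's patients skew toward stage IV, which has a lower base rate.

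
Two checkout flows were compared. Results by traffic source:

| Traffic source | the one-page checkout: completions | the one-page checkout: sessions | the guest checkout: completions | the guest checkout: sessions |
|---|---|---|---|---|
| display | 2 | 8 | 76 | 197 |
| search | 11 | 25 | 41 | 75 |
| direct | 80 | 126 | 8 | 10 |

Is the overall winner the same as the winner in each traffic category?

Display: the one-page checkout 2/8 = 25.0%, the guest checkout 76/197 = 38.6% → the guest checkout
Search: the one-page checkout 11/25 = 44.0%, the guest checkout 41/75 = 54.7% → the guest checkout
Direct: the one-page checkout 80/126 = 63.5%, the guest checkout 8/10 = 80.0% → the guest checkout
Overall: the one-page checkout 93/159 = 58.5%, the guest checkout 125/282 = 44.3% → the one-page checkout
The guest checkout wins each traffic group but the one-page checkout wins overall — the comparison reverses. The guest checkout's sessions skew toward display, which has a lower base rate.

No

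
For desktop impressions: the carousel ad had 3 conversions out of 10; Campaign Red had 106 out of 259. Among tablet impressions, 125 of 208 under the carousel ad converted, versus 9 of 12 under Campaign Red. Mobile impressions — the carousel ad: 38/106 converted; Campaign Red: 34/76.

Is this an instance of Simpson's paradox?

Yes

Desktop: the carousel ad 3/10 = 30.0%, Campaign Red 106/259 = 40.9% → Campaign Red
Tablet: the carousel ad 125/208 = 60.1%, Campaign Red 9/12 = 75.0% → Campaign Red
Mobile: the carousel ad 38/106 = 35.8%, Campaign Red 34/76 = 44.7% → Campaign Red
Overall: the carousel ad 166/324 = 51.2%, Campaign Red 149/347 = 42.9% → the carousel ad
Campaign Red wins each device group but the carousel ad wins overall — the comparison reverses. Campaign Red's impressions skew toward desktop, which has a lower base rate.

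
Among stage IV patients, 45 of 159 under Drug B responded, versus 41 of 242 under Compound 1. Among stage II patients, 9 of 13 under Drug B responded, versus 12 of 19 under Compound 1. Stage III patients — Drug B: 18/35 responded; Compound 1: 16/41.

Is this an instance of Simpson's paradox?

Stage IV: Drug B 45/159 = 28.3%, Compound 1 41/242 = 16.9% → Drug B
Stage II: Drug B 9/13 = 69.2%, Compound 1 12/19 = 63.2% → Drug B
Stage III: Drug B 18/35 = 51.4%, Compound 1 16/41 = 39.0% → Drug B
Overall: Drug B 72/207 = 34.8%, Compound 1 69/302 = 22.8% → Drug B
Drug B wins overall and in every disease group — no reversal.

No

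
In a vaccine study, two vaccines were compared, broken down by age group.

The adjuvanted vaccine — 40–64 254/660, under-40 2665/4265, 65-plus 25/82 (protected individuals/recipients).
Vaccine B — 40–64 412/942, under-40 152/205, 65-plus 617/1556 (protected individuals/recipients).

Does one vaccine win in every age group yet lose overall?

40–64: the adjuvanted vaccine 254/660 = 38.5%, Vaccine B 412/942 = 43.7% → Vaccine B
Under-40: the adjuvanted vaccine 2665/4265 = 62.5%, Vaccine B 152/205 = 74.1% → Vaccine B
65-plus: the adjuvanted vaccine 25/82 = 30.5%, Vaccine B 617/1556 = 39.7% → Vaccine B
Overall: the adjuvanted vaccine 2944/5007 = 58.8%, Vaccine B 1181/2703 = 43.7% → the adjuvanted vaccine
Vaccine B wins each age group but the adjuvanted vaccine wins overall — the comparison reverses. Vaccine B's recipients skew toward 65-plus, which has a lower base rate.

Yes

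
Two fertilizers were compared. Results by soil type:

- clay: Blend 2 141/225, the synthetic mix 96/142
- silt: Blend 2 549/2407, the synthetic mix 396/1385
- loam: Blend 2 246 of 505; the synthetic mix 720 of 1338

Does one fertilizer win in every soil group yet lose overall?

Clay: Blend 2 141/225 = 62.7%, the synthetic mix 96/142 = 67.6% → the synthetic mix
Silt: Blend 2 549/2407 = 22.8%, the synthetic mix 396/1385 = 28.6% → the synthetic mix
Loam: Blend 2 246/505 = 48.7%, the synthetic mix 720/1338 = 53.8% → the synthetic mix
Overall: Blend 2 936/3137 = 29.8%, the synthetic mix 1212/2865 = 42.3% → the synthetic mix
The synthetic mix wins overall and in every soil group — no reversal.

No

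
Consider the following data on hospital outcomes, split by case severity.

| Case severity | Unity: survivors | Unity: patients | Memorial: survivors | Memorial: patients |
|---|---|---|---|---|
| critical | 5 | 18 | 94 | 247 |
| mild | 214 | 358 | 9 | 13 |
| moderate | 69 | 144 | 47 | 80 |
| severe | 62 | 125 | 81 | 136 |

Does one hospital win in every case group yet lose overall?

Critical: Unity 5/18 = 27.8%, Memorial 94/247 = 38.1% → Memorial
Mild: Unity 214/358 = 59.8%, Memorial 9/13 = 69.2% → Memorial
Moderate: Unity 69/144 = 47.9%, Memorial 47/80 = 58.8% → Memorial
Severe: Unity 62/125 = 49.6%, Memorial 81/136 = 59.6% → Memorial
Overall: Unity 350/645 = 54.3%, Memorial 231/476 = 48.5% → Unity
Memorial wins each case group but Unity wins overall — the comparison reverses. Memorial's patients skew toward critical, which has a lower base rate.

Yes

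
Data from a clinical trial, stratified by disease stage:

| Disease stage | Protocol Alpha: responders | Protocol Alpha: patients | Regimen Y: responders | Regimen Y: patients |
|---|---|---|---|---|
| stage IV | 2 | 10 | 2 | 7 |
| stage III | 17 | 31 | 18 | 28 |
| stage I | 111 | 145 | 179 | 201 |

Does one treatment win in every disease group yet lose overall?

No

Stage IV: Protocol Alpha 2/10 = 20.0%, Regimen Y 2/7 = 28.6% → Regimen Y
Stage III: Protocol Alpha 17/31 = 54.8%, Regimen Y 18/28 = 64.3% → Regimen Y
Stage I: Protocol Alpha 111/145 = 76.6%, Regimen Y 179/201 = 89.1% → Regimen Y
Overall: Protocol Alpha 130/186 = 69.9%, Regimen Y 199/236 = 84.3% → Regimen Y
Regimen Y wins overall and in every disease group — no reversal.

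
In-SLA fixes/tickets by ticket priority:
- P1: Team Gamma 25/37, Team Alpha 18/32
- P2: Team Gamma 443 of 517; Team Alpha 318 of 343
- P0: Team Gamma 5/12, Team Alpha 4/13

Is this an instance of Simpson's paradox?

P1: Team Gamma 25/37 = 67.6%, Team Alpha 18/32 = 56.2% → Team Gamma
P2: Team Gamma 443/517 = 85.7%, Team Alpha 318/343 = 92.7% → Team Alpha
P0: Team Gamma 5/12 = 41.7%, Team Alpha 4/13 = 30.8% → Team Gamma
Overall: Team Gamma 473/566 = 83.6%, Team Alpha 340/388 = 87.6% → Team Alpha
Neither sweeps: Team Gamma wins 2 of 3 groups, Team Alpha wins 1. Team Alpha wins overall but not every group — no Simpson reversal.

No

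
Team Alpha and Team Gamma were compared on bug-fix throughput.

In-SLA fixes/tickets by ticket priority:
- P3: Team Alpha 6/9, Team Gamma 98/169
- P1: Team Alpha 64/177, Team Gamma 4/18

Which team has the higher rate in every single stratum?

Team Alpha

P3: Team Alpha 6/9 = 66.7%, Team Gamma 98/169 = 58.0% → Team Alpha
P1: Team Alpha 64/177 = 36.2%, Team Gamma 4/18 = 22.2% → Team Alpha
Team Alpha has the higher rate in both groups.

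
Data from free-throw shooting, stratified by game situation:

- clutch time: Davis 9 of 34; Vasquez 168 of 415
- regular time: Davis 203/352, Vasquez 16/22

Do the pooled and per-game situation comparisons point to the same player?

No

Clutch time: Davis 9/34 = 26.5%, Vasquez 168/415 = 40.5% → Vasquez
Regular time: Davis 203/352 = 57.7%, Vasquez 16/22 = 72.7% → Vasquez
Overall: Davis 212/386 = 54.9%, Vasquez 184/437 = 42.1% → Davis
Vasquez wins each game group but Davis wins overall — the comparison reverses. Vasquez's attempts skew toward clutch time, which has a lower base rate.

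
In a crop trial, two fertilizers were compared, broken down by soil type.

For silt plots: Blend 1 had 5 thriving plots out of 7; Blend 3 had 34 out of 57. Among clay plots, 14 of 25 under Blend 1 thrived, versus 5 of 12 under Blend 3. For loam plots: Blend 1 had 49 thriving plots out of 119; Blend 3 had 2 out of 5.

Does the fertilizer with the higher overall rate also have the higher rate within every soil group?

No

Silt: Blend 1 5/7 = 71.4%, Blend 3 34/57 = 59.6% → Blend 1
Clay: Blend 1 14/25 = 56.0%, Blend 3 5/12 = 41.7% → Blend 1
Loam: Blend 1 49/119 = 41.2%, Blend 3 2/5 = 40.0% → Blend 1
Overall: Blend 1 68/151 = 45.0%, Blend 3 41/74 = 55.4% → Blend 3
Blend 1 wins each soil group but Blend 3 wins overall — the comparison reverses. Blend 1's plots skew toward loam, which has a lower base rate.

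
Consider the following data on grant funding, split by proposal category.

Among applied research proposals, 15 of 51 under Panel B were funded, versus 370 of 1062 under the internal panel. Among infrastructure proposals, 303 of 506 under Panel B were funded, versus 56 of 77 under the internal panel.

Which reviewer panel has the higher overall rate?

Panel B

Applied research: Panel B 15/51 = 29.4%, the internal panel 370/1062 = 34.8% → the internal panel
Infrastructure: Panel B 303/506 = 59.9%, the internal panel 56/77 = 72.7% → the internal panel
Overall: Panel B 318/557 = 57.1%, the internal panel 426/1139 = 37.4% → Panel B
(The internal panel wins every proposal group but Panel B wins overall — the internal panel's proposals skew toward the low-rate applied research group.)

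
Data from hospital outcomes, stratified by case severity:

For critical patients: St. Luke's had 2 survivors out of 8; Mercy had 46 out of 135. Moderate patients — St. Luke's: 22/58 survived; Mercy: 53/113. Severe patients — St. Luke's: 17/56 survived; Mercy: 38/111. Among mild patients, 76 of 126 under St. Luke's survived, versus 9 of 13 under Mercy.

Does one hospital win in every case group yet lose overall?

Yes

Critical: St. Luke's 2/8 = 25.0%, Mercy 46/135 = 34.1% → Mercy
Moderate: St. Luke's 22/58 = 37.9%, Mercy 53/113 = 46.9% → Mercy
Severe: St. Luke's 17/56 = 30.4%, Mercy 38/111 = 34.2% → Mercy
Mild: St. Luke's 76/126 = 60.3%, Mercy 9/13 = 69.2% → Mercy
Overall: St. Luke's 117/248 = 47.2%, Mercy 146/372 = 39.2% → St. Luke's
Mercy wins each case group but St. Luke's wins overall — the comparison reverses. Mercy's patients skew toward critical, which has a lower base rate.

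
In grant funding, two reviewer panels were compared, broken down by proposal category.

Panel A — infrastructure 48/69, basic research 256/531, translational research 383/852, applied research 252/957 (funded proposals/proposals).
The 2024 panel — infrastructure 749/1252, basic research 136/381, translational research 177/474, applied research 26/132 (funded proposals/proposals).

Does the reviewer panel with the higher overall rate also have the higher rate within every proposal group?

No

Infrastructure: Panel A 48/69 = 69.6%, the 2024 panel 749/1252 = 59.8% → Panel A
Basic research: Panel A 256/531 = 48.2%, the 2024 panel 136/381 = 35.7% → Panel A
Translational research: Panel A 383/852 = 45.0%, the 2024 panel 177/474 = 37.3% → Panel A
Applied research: Panel A 252/957 = 26.3%, the 2024 panel 26/132 = 19.7% → Panel A
Overall: Panel A 939/2409 = 39.0%, the 2024 panel 1088/2239 = 48.6% → the 2024 panel
Panel A wins each proposal group but the 2024 panel wins overall — the comparison reverses. Panel A's proposals skew toward applied research, which has a lower base rate.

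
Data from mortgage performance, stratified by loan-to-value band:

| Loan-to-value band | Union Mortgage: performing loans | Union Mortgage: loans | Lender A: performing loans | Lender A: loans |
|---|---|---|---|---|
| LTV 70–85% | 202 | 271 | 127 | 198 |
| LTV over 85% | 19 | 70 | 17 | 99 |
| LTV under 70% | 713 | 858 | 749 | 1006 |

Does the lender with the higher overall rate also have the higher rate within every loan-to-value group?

LTV 70–85%: Union Mortgage 202/271 = 74.5%, Lender A 127/198 = 64.1% → Union Mortgage
LTV over 85%: Union Mortgage 19/70 = 27.1%, Lender A 17/99 = 17.2% → Union Mortgage
LTV under 70%: Union Mortgage 713/858 = 83.1%, Lender A 749/1006 = 74.5% → Union Mortgage
Overall: Union Mortgage 934/1199 = 77.9%, Lender A 893/1303 = 68.5% → Union Mortgage
Union Mortgage wins overall and in every loan-to-value group — no reversal.

Yes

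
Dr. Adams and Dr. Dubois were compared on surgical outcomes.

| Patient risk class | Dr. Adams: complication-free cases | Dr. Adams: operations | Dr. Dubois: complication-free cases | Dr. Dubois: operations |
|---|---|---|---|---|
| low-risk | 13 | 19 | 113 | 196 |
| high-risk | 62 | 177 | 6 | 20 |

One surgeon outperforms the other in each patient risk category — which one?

Low-risk: Dr. Adams 13/19 = 68.4%, Dr. Dubois 113/196 = 57.7% → Dr. Adams
High-risk: Dr. Adams 62/177 = 35.0%, Dr. Dubois 6/20 = 30.0% → Dr. Adams
Dr. Adams has the higher rate in both groups.

Dr. Adams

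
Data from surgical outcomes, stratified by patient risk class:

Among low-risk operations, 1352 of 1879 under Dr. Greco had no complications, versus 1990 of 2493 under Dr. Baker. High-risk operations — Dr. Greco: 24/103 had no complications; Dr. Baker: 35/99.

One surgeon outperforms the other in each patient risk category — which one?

Dr. Baker

Low-risk: Dr. Greco 1352/1879 = 72.0%, Dr. Baker 1990/2493 = 79.8% → Dr. Baker
High-risk: Dr. Greco 24/103 = 23.3%, Dr. Baker 35/99 = 35.4% → Dr. Baker
Dr. Baker has the higher rate in both groups.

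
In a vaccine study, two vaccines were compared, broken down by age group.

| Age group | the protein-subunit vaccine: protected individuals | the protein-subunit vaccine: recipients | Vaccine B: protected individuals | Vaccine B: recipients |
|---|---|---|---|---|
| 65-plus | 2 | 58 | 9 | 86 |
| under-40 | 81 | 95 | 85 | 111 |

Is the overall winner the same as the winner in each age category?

65-plus: the protein-subunit vaccine 2/58 = 3.4%, Vaccine B 9/86 = 10.5% → Vaccine B
Under-40: the protein-subunit vaccine 81/95 = 85.3%, Vaccine B 85/111 = 76.6% → the protein-subunit vaccine
Overall: the protein-subunit vaccine 83/153 = 54.2%, Vaccine B 94/197 = 47.7% → the protein-subunit vaccine
Neither sweeps: the protein-subunit vaccine wins 1 of 2 groups, Vaccine B wins 1. The protein-subunit vaccine wins overall but not every group — no Simpson reversal.

No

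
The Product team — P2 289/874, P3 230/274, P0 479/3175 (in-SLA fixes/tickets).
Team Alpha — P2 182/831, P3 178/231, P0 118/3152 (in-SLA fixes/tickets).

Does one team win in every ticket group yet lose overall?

P2: the Product team 289/874 = 33.1%, Team Alpha 182/831 = 21.9% → the Product team
P3: the Product team 230/274 = 83.9%, Team Alpha 178/231 = 77.1% → the Product team
P0: the Product team 479/3175 = 15.1%, Team Alpha 118/3152 = 3.7% → the Product team
Overall: the Product team 998/4323 = 23.1%, Team Alpha 478/4214 = 11.3% → the Product team
The Product team wins overall and in every ticket group — no reversal.

No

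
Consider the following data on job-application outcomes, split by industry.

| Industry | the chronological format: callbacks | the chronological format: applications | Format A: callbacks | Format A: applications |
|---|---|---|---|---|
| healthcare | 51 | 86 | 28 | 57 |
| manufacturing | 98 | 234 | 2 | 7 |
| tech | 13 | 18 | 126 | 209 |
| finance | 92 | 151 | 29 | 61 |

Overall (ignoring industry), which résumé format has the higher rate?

Format A

Healthcare: the chronological format 51/86 = 59.3%, Format A 28/57 = 49.1% → the chronological format
Manufacturing: the chronological format 98/234 = 41.9%, Format A 2/7 = 28.6% → the chronological format
Tech: the chronological format 13/18 = 72.2%, Format A 126/209 = 60.3% → the chronological format
Finance: the chronological format 92/151 = 60.9%, Format A 29/61 = 47.5% → the chronological format
Overall: the chronological format 254/489 = 51.9%, Format A 185/334 = 55.4% → Format A
(The chronological format wins every industry group but Format A wins overall — the chronological format's applications skew toward the low-rate manufacturing group.)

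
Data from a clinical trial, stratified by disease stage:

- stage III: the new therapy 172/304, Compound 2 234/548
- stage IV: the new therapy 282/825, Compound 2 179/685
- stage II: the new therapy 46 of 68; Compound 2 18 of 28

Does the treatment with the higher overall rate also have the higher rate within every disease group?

Stage III: the new therapy 172/304 = 56.6%, Compound 2 234/548 = 42.7% → the new therapy
Stage IV: the new therapy 282/825 = 34.2%, Compound 2 179/685 = 26.1% → the new therapy
Stage II: the new therapy 46/68 = 67.6%, Compound 2 18/28 = 64.3% → the new therapy
Overall: the new therapy 500/1197 = 41.8%, Compound 2 431/1261 = 34.2% → the new therapy
The new therapy wins overall and in every disease group — no reversal.

Yes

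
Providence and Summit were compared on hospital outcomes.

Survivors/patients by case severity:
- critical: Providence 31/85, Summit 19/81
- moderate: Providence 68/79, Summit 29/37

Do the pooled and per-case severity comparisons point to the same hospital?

Yes

Critical: Providence 31/85 = 36.5%, Summit 19/81 = 23.5% → Providence
Moderate: Providence 68/79 = 86.1%, Summit 29/37 = 78.4% → Providence
Overall: Providence 99/164 = 60.4%, Summit 48/118 = 40.7% → Providence
Providence wins overall and in every case group — no reversal.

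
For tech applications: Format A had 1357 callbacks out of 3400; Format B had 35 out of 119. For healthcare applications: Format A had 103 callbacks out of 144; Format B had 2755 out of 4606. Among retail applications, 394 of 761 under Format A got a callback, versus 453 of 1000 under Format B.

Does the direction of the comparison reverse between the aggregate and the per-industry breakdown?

Yes

Tech: Format A 1357/3400 = 39.9%, Format B 35/119 = 29.4% → Format A
Healthcare: Format A 103/144 = 71.5%, Format B 2755/4606 = 59.8% → Format A
Retail: Format A 394/761 = 51.8%, Format B 453/1000 = 45.3% → Format A
Overall: Format A 1854/4305 = 43.1%, Format B 3243/5725 = 56.6% → Format B
Format A wins each industry group but Format B wins overall — the comparison reverses. Format A's applications skew toward tech, which has a lower base rate.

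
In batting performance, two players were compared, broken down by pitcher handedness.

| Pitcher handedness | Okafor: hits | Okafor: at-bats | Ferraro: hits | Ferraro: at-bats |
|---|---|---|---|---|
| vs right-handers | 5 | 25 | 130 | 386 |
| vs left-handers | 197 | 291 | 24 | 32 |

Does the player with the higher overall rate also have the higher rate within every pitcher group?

Vs right-handers: Okafor 5/25 = 20.0%, Ferraro 130/386 = 33.7% → Ferraro
Vs left-handers: Okafor 197/291 = 67.7%, Ferraro 24/32 = 75.0% → Ferraro
Overall: Okafor 202/316 = 63.9%, Ferraro 154/418 = 36.8% → Okafor
Ferraro wins each pitcher group but Okafor wins overall — the comparison reverses. Ferraro's at-bats skew toward vs right-handers, which has a lower base rate.

No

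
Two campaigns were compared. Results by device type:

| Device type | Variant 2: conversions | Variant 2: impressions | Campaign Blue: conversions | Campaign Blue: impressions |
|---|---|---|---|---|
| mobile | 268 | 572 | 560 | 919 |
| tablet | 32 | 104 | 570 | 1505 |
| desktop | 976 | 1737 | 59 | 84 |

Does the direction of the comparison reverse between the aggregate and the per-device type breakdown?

Yes

Mobile: Variant 2 268/572 = 46.9%, Campaign Blue 560/919 = 60.9% → Campaign Blue
Tablet: Variant 2 32/104 = 30.8%, Campaign Blue 570/1505 = 37.9% → Campaign Blue
Desktop: Variant 2 976/1737 = 56.2%, Campaign Blue 59/84 = 70.2% → Campaign Blue
Overall: Variant 2 1276/2413 = 52.9%, Campaign Blue 1189/2508 = 47.4% → Variant 2
Campaign Blue wins each device group but Variant 2 wins overall — the comparison reverses. Campaign Blue's impressions skew toward tablet, which has a lower base rate.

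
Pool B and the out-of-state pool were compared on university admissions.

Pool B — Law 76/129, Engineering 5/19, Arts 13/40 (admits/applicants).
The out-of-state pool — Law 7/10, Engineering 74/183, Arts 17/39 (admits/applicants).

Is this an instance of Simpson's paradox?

Law: Pool B 76/129 = 58.9%, the out-of-state pool 7/10 = 70.0% → the out-of-state pool
Engineering: Pool B 5/19 = 26.3%, the out-of-state pool 74/183 = 40.4% → the out-of-state pool
Arts: Pool B 13/40 = 32.5%, the out-of-state pool 17/39 = 43.6% → the out-of-state pool
Overall: Pool B 94/188 = 50.0%, the out-of-state pool 98/232 = 42.2% → Pool B
The out-of-state pool wins each department group but Pool B wins overall — the comparison reverses. The out-of-state pool's applicants skew toward Engineering, which has a lower base rate.

Yes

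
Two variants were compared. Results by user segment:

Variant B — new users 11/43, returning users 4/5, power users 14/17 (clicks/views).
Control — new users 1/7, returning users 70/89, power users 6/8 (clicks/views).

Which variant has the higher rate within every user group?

Variant B

New users: Variant B 11/43 = 25.6%, Control 1/7 = 14.3% → Variant B
Returning users: Variant B 4/5 = 80.0%, Control 70/89 = 78.7% → Variant B
Power users: Variant B 14/17 = 82.4%, Control 6/8 = 75.0% → Variant B
Variant B has the higher rate in all 3 groups.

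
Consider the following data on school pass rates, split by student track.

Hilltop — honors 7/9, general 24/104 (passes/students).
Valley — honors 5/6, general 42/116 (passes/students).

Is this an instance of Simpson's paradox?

No

Honors: Hilltop 7/9 = 77.8%, Valley 5/6 = 83.3% → Valley
General: Hilltop 24/104 = 23.1%, Valley 42/116 = 36.2% → Valley
Overall: Hilltop 31/113 = 27.4%, Valley 47/122 = 38.5% → Valley
Valley wins overall and in every student group — no reversal.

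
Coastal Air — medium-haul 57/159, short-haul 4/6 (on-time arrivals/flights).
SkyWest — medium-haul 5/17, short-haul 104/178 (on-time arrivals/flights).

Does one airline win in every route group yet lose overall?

Medium-haul: Coastal Air 57/159 = 35.8%, SkyWest 5/17 = 29.4% → Coastal Air
Short-haul: Coastal Air 4/6 = 66.7%, SkyWest 104/178 = 58.4% → Coastal Air
Overall: Coastal Air 61/165 = 37.0%, SkyWest 109/195 = 55.9% → SkyWest
Coastal Air wins each route group but SkyWest wins overall — the comparison reverses. Coastal Air's flights skew toward medium-haul, which has a lower base rate.

Yes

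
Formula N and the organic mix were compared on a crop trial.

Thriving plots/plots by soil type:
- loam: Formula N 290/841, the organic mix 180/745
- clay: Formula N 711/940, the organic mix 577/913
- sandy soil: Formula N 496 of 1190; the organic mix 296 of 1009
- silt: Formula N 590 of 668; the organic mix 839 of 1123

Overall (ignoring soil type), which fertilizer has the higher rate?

Loam: Formula N 290/841 = 34.5%, the organic mix 180/745 = 24.2% → Formula N
Clay: Formula N 711/940 = 75.6%, the organic mix 577/913 = 63.2% → Formula N
Sandy soil: Formula N 496/1190 = 41.7%, the organic mix 296/1009 = 29.3% → Formula N
Silt: Formula N 590/668 = 88.3%, the organic mix 839/1123 = 74.7% → Formula N
Overall: Formula N 2087/3639 = 57.4%, the organic mix 1892/3790 = 49.9% → Formula N

Formula N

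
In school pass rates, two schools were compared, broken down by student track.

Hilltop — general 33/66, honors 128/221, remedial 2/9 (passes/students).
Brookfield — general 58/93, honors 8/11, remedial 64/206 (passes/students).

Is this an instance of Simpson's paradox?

General: Hilltop 33/66 = 50.0%, Brookfield 58/93 = 62.4% → Brookfield
Honors: Hilltop 128/221 = 57.9%, Brookfield 8/11 = 72.7% → Brookfield
Remedial: Hilltop 2/9 = 22.2%, Brookfield 64/206 = 31.1% → Brookfield
Overall: Hilltop 163/296 = 55.1%, Brookfield 130/310 = 41.9% → Hilltop
Brookfield wins each student group but Hilltop wins overall — the comparison reverses. Brookfield's students skew toward remedial, which has a lower base rate.

Yes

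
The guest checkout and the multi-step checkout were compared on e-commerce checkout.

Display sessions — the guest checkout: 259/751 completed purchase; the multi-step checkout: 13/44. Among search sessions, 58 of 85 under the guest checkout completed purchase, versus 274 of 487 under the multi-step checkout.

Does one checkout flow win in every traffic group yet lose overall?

Display: the guest checkout 259/751 = 34.5%, the multi-step checkout 13/44 = 29.5% → the guest checkout
Search: the guest checkout 58/85 = 68.2%, the multi-step checkout 274/487 = 56.3% → the guest checkout
Overall: the guest checkout 317/836 = 37.9%, the multi-step checkout 287/531 = 54.0% → the multi-step checkout
The guest checkout wins each traffic group but the multi-step checkout wins overall — the comparison reverses. The guest checkout's sessions skew toward display, which has a lower base rate.

Yes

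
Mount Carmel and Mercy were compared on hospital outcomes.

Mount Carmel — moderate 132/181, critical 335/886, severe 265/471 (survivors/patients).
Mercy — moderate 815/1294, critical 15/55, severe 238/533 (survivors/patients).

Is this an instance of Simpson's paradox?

Moderate: Mount Carmel 132/181 = 72.9%, Mercy 815/1294 = 63.0% → Mount Carmel
Critical: Mount Carmel 335/886 = 37.8%, Mercy 15/55 = 27.3% → Mount Carmel
Severe: Mount Carmel 265/471 = 56.3%, Mercy 238/533 = 44.7% → Mount Carmel
Overall: Mount Carmel 732/1538 = 47.6%, Mercy 1068/1882 = 56.7% → Mercy
Mount Carmel wins each case group but Mercy wins overall — the comparison reverses. Mount Carmel's patients skew toward critical, which has a lower base rate.

Yes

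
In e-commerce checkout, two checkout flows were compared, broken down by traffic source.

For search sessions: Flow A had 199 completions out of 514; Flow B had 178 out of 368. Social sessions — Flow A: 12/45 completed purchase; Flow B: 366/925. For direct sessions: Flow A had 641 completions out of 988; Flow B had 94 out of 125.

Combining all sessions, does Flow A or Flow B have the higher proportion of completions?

Search: Flow A 199/514 = 38.7%, Flow B 178/368 = 48.4% → Flow B
Social: Flow A 12/45 = 26.7%, Flow B 366/925 = 39.6% → Flow B
Direct: Flow A 641/988 = 64.9%, Flow B 94/125 = 75.2% → Flow B
Overall: Flow A 852/1547 = 55.1%, Flow B 638/1418 = 45.0% → Flow A
(Flow B wins every traffic group but Flow A wins overall — Flow B's sessions skew toward the low-rate social group.)

Flow A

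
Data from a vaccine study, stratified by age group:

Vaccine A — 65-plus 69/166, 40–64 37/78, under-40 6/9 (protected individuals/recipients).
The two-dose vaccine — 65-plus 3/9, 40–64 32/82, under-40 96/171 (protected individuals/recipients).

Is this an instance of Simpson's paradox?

65-plus: Vaccine A 69/166 = 41.6%, the two-dose vaccine 3/9 = 33.3% → Vaccine A
40–64: Vaccine A 37/78 = 47.4%, the two-dose vaccine 32/82 = 39.0% → Vaccine A
Under-40: Vaccine A 6/9 = 66.7%, the two-dose vaccine 96/171 = 56.1% → Vaccine A
Overall: Vaccine A 112/253 = 44.3%, the two-dose vaccine 131/262 = 50.0% → the two-dose vaccine
Vaccine A wins each age group but the two-dose vaccine wins overall — the comparison reverses. Vaccine A's recipients skew toward 65-plus, which has a lower base rate.

Yes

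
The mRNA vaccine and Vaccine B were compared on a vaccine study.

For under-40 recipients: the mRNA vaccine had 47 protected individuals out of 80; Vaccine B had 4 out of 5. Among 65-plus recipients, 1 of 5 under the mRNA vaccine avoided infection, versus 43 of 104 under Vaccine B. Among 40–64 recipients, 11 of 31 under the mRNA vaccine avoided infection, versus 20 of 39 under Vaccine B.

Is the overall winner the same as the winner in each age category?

Under-40: the mRNA vaccine 47/80 = 58.8%, Vaccine B 4/5 = 80.0% → Vaccine B
65-plus: the mRNA vaccine 1/5 = 20.0%, Vaccine B 43/104 = 41.3% → Vaccine B
40–64: the mRNA vaccine 11/31 = 35.5%, Vaccine B 20/39 = 51.3% → Vaccine B
Overall: the mRNA vaccine 59/116 = 50.9%, Vaccine B 67/148 = 45.3% → the mRNA vaccine
Vaccine B wins each age group but the mRNA vaccine wins overall — the comparison reverses. Vaccine B's recipients skew toward 65-plus, which has a lower base rate.

No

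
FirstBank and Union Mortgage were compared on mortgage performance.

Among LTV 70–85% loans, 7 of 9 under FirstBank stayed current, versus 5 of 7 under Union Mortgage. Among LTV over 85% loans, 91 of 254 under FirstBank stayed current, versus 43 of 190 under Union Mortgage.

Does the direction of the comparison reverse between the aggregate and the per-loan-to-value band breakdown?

No

LTV 70–85%: FirstBank 7/9 = 77.8%, Union Mortgage 5/7 = 71.4% → FirstBank
LTV over 85%: FirstBank 91/254 = 35.8%, Union Mortgage 43/190 = 22.6% → FirstBank
Overall: FirstBank 98/263 = 37.3%, Union Mortgage 48/197 = 24.4% → FirstBank
FirstBank wins overall and in every loan-to-value group — no reversal.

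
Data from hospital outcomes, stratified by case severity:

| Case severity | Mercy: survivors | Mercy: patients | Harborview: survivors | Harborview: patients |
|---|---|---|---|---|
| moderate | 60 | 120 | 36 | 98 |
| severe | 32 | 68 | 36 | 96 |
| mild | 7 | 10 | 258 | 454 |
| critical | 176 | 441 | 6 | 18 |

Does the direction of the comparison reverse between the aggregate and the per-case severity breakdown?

Yes

Moderate: Mercy 60/120 = 50.0%, Harborview 36/98 = 36.7% → Mercy
Severe: Mercy 32/68 = 47.1%, Harborview 36/96 = 37.5% → Mercy
Mild: Mercy 7/10 = 70.0%, Harborview 258/454 = 56.8% → Mercy
Critical: Mercy 176/441 = 39.9%, Harborview 6/18 = 33.3% → Mercy
Overall: Mercy 275/639 = 43.0%, Harborview 336/666 = 50.5% → Harborview
Mercy wins each case group but Harborview wins overall — the comparison reverses. Mercy's patients skew toward critical, which has a lower base rate.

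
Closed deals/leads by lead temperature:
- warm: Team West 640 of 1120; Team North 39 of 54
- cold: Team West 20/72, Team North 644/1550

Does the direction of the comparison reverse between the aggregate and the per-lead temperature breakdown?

Yes

Warm: Team West 640/1120 = 57.1%, Team North 39/54 = 72.2% → Team North
Cold: Team West 20/72 = 27.8%, Team North 644/1550 = 41.5% → Team North
Overall: Team West 660/1192 = 55.4%, Team North 683/1604 = 42.6% → Team West
Team North wins each lead group but Team West wins overall — the comparison reverses. Team North's leads skew toward cold, which has a lower base rate.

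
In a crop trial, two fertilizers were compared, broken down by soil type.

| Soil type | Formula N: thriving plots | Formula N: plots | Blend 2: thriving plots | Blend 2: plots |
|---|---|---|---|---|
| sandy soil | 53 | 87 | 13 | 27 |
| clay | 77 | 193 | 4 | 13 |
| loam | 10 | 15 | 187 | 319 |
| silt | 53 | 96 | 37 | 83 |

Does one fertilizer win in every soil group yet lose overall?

Sandy soil: Formula N 53/87 = 60.9%, Blend 2 13/27 = 48.1% → Formula N
Clay: Formula N 77/193 = 39.9%, Blend 2 4/13 = 30.8% → Formula N
Loam: Formula N 10/15 = 66.7%, Blend 2 187/319 = 58.6% → Formula N
Silt: Formula N 53/96 = 55.2%, Blend 2 37/83 = 44.6% → Formula N
Overall: Formula N 193/391 = 49.4%, Blend 2 241/442 = 54.5% → Blend 2
Formula N wins each soil group but Blend 2 wins overall — the comparison reverses. Formula N's plots skew toward clay, which has a lower base rate.

Yes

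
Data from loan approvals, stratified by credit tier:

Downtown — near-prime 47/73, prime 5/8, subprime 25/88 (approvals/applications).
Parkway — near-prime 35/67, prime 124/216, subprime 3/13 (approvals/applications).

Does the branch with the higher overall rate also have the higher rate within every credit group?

No

Near-prime: Downtown 47/73 = 64.4%, Parkway 35/67 = 52.2% → Downtown
Prime: Downtown 5/8 = 62.5%, Parkway 124/216 = 57.4% → Downtown
Subprime: Downtown 25/88 = 28.4%, Parkway 3/13 = 23.1% → Downtown
Overall: Downtown 77/169 = 45.6%, Parkway 162/296 = 54.7% → Parkway
Downtown wins each credit group but Parkway wins overall — the comparison reverses. Downtown's applications skew toward subprime, which has a lower base rate.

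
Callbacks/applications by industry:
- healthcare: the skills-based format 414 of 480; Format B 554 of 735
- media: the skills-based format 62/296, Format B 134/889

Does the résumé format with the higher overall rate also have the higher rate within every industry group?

Yes

Healthcare: the skills-based format 414/480 = 86.2%, Format B 554/735 = 75.4% → the skills-based format
Media: the skills-based format 62/296 = 20.9%, Format B 134/889 = 15.1% → the skills-based format
Overall: the skills-based format 476/776 = 61.3%, Format B 688/1624 = 42.4% → the skills-based format
The skills-based format wins overall and in every industry group — no reversal.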